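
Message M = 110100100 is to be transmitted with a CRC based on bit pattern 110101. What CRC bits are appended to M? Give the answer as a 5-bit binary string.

Append 5 zeros: 11010010000000. Divide by 110101 (XOR where the leading bit is 1):
  pos 0: 110100 XOR 110101 = 000001
  pos 5: 110000 XOR 110101 = 000101
  pos 8: 101000 XOR 110101 = 011101
Remainder (last 5 bits) = 11101. This is the CRC / FCS.

11101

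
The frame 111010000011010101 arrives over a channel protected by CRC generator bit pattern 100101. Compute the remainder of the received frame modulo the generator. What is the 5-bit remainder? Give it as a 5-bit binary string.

00000

Modulo-2 division of 111010000011010101 by 100101:
  pos 0: 111010 XOR 100101 = 011111
  pos 1: 111110 XOR 100101 = 011011
  pos 2: 110110 XOR 100101 = 010011
  pos 3: 100110 XOR 100101 = 000011
  pos 7: 110110 XOR 100101 = 010011
  pos 8: 100111 XOR 100101 = 000010
  pos 12: 100101 XOR 100101 = 000000
Remainder = 00000 (zero — the frame passes the CRC check).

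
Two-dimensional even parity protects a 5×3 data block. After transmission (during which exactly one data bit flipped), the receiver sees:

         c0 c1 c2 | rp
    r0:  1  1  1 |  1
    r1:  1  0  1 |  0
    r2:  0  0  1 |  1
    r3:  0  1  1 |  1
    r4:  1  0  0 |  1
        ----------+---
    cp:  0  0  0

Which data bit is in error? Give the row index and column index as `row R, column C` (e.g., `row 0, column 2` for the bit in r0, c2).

row 3, column 0

Recompute each row's even parity and compare to rp:
  r0: data parity 1, sent rp 1 → ok
  r1: data parity 0, sent rp 0 → ok
  r2: data parity 1, sent rp 1 → ok
  r3: data parity 0, sent rp 1 → mismatch
  r4: data parity 1, sent rp 1 → ok
Recompute each column's even parity and compare to cp:
  c0: data parity 1, sent cp 0 → mismatch
  c1: data parity 0, sent cp 0 → ok
  c2: data parity 0, sent cp 0 → ok
Exactly one row (r3) and one column (c0) fail → the flipped bit is at their intersection.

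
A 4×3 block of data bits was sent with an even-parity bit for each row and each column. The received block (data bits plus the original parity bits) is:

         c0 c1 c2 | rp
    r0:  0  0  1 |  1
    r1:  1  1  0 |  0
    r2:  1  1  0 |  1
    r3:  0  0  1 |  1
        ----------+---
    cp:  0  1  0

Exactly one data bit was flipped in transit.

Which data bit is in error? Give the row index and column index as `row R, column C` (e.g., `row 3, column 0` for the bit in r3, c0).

row 2, column 1

Recompute each row's even parity and compare to rp:
  r0: data parity 1, sent rp 1 → ok
  r1: data parity 0, sent rp 0 → ok
  r2: data parity 0, sent rp 1 → mismatch
  r3: data parity 1, sent rp 1 → ok
Recompute each column's even parity and compare to cp:
  c0: data parity 0, sent cp 0 → ok
  c1: data parity 0, sent cp 1 → mismatch
  c2: data parity 0, sent cp 0 → ok
Exactly one row (r2) and one column (c1) fail → the flipped bit is at their intersection.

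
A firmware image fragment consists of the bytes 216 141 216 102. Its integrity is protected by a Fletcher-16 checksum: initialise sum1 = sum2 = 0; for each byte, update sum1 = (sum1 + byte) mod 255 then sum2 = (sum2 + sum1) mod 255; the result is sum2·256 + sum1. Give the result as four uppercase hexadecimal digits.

Running sums (mod 255):
  after byte 0 (216): sum1=216, sum2=216
  after byte 1 (141): sum1=102, sum2=63
  after byte 2 (216): sum1=63, sum2=126
  after byte 3 (102): sum1=165, sum2=36
Checksum = sum2·256 + sum1 = 36·256 + 165 = 9381 = 0x24A5.

24A5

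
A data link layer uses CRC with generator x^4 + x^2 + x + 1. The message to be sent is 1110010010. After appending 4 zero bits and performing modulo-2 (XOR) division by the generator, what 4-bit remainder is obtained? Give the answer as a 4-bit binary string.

1110

Append 4 zeros: 11100100100000. Divide by 10111 (XOR where the leading bit is 1):
  pos 0: 11100 XOR 10111 = 01011
  pos 1: 10111 XOR 10111 = 00000
  pos 8: 10000 XOR 10111 = 00111
Remainder (last 4 bits) = 1110. This is the CRC / FCS.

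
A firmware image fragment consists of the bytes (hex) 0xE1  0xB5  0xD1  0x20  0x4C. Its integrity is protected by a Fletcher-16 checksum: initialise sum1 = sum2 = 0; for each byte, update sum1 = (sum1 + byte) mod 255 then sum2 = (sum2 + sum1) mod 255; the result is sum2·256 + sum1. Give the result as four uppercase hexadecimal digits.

Running sums (mod 255):
  after byte 0 (0xE1): sum1=225, sum2=225
  after byte 1 (0xB5): sum1=151, sum2=121
  after byte 2 (0xD1): sum1=105, sum2=226
  after byte 3 (0x20): sum1=137, sum2=108
  after byte 4 (0x4C): sum1=213, sum2=66
Checksum = sum2·256 + sum1 = 66·256 + 213 = 17109 = 0x42D5.

42D5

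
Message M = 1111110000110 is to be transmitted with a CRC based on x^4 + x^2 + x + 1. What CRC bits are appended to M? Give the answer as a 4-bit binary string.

Append 4 zeros: 11111100001100000. Divide by 10111 (XOR where the leading bit is 1):
  pos 0: 11111 XOR 10111 = 01000
  pos 1: 10001 XOR 10111 = 00110
  pos 3: 11000 XOR 10111 = 01111
  pos 4: 11110 XOR 10111 = 01001
  pos 5: 10010 XOR 10111 = 00101
  pos 7: 10111 XOR 10111 = 00000
Remainder (last 4 bits) = 0000. This is the CRC / FCS.

0000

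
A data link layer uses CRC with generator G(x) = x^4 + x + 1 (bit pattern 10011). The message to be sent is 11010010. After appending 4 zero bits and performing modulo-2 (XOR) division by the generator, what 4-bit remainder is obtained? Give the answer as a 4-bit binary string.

Append 4 zeros: 110100100000. Divide by 10011 (XOR where the leading bit is 1):
  pos 0: 11010 XOR 10011 = 01001
  pos 1: 10010 XOR 10011 = 00001
  pos 5: 11000 XOR 10011 = 01011
  pos 6: 10110 XOR 10011 = 00101
Remainder (last 4 bits) = 1010. This is the CRC / FCS.

1010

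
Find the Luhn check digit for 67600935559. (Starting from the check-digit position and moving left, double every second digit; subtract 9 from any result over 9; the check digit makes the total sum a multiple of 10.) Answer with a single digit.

Partial digits right→left: 9 5 5 5 3 9 0 0 6 7 6
Double every second digit counting from the check-digit position (so the 1st, 3rd, 5th, ... of the partial from the right).
  doubled (with −9 where >9): 9 1 6 0 3 3 → sum 22
  kept as-is: 5 5 9 0 7 → sum 26
Total = 22 + 26 = 48.
Check digit = (10 − (48 mod 10)) mod 10 = 2.

2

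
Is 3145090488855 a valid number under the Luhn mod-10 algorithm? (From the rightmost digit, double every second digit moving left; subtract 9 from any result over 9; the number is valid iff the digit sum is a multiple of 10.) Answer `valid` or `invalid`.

From the right, keep odd positions and double even positions (subtract 9 from any doubled value over 9):
  doubled (positions 2,4,...): 1 7 8 9 1 2 → sum 28
  kept (positions 1,3,...): 5 8 8 0 0 4 3 → sum 28
Total = 56.
56 mod 10 = 6, so the number is invalid.

invalid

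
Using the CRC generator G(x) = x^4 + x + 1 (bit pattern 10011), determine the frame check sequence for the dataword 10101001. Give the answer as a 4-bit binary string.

Append 4 zeros: 101010010000. Divide by 10011 (XOR where the leading bit is 1):
  pos 0: 10101 XOR 10011 = 00110
  pos 2: 11000 XOR 10011 = 01011
  pos 3: 10111 XOR 10011 = 00100
  pos 5: 10000 XOR 10011 = 00011
Remainder (last 4 bits) = 1100. This is the CRC / FCS.

1100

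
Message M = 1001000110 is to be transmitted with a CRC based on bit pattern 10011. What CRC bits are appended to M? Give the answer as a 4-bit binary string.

0000

Append 4 zeros: 10010001100000. Divide by 10011 (XOR where the leading bit is 1):
  pos 0: 10010 XOR 10011 = 00001
  pos 4: 10011 XOR 10011 = 00000
Remainder (last 4 bits) = 0000. This is the CRC / FCS.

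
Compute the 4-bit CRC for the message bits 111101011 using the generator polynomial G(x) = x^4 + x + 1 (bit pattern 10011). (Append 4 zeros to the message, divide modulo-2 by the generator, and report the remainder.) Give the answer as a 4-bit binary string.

0010

Append 4 zeros: 1111010110000. Divide by 10011 (XOR where the leading bit is 1):
  pos 0: 11110 XOR 10011 = 01101
  pos 1: 11011 XOR 10011 = 01000
  pos 2: 10000 XOR 10011 = 00011
  pos 5: 11110 XOR 10011 = 01101
  pos 6: 11010 XOR 10011 = 01001
  pos 7: 10010 XOR 10011 = 00001
Remainder (last 4 bits) = 0010. This is the CRC / FCS.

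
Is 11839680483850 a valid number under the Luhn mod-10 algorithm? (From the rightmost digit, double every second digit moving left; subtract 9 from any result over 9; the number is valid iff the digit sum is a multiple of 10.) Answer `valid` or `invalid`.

From the right, keep odd positions and double even positions (subtract 9 from any doubled value over 9):
  doubled (positions 2,4,...): 1 6 8 7 9 7 2 → sum 40
  kept (positions 1,3,...): 0 8 8 0 6 3 1 → sum 26
Total = 66.
66 mod 10 = 6, so the number is invalid.

invalid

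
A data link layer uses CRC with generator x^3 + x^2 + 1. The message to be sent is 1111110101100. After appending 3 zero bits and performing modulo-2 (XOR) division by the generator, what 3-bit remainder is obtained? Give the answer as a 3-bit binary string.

Append 3 zeros: 1111110101100000. Divide by 1101 (XOR where the leading bit is 1):
  pos 0: 1111 XOR 1101 = 0010
  pos 2: 1011 XOR 1101 = 0110
  pos 3: 1100 XOR 1101 = 0001
  pos 6: 1101 XOR 1101 = 0000
  pos 10: 1000 XOR 1101 = 0101
  pos 11: 1010 XOR 1101 = 0111
  pos 12: 1110 XOR 1101 = 0011
Remainder (last 3 bits) = 011. This is the CRC / FCS.

011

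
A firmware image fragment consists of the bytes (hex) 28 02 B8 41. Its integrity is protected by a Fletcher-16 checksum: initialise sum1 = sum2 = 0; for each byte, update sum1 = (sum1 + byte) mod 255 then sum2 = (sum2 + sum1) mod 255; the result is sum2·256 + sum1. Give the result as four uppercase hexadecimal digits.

5924

Running sums (mod 255):
  after byte 0 (28): sum1=40, sum2=40
  after byte 1 (02): sum1=42, sum2=82
  after byte 2 (B8): sum1=226, sum2=53
  after byte 3 (41): sum1=36, sum2=89
Checksum = sum2·256 + sum1 = 89·256 + 36 = 22820 = 0x5924.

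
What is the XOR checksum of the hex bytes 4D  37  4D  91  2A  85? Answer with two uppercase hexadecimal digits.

XOR the bytes together:
  start with 0x4D
  0x4D ⊕ 0x37 = 0x7A
  0x7A ⊕ 0x4D = 0x37
  0x37 ⊕ 0x91 = 0xA6
  0xA6 ⊕ 0x2A = 0x8C
  0x8C ⊕ 0x85 = 0x09

09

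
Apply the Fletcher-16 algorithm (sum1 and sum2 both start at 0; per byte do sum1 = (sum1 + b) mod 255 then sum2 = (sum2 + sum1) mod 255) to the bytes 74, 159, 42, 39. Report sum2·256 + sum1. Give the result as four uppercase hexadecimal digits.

Running sums (mod 255):
  after byte 0 (74): sum1=74, sum2=74
  after byte 1 (159): sum1=233, sum2=52
  after byte 2 (42): sum1=20, sum2=72
  after byte 3 (39): sum1=59, sum2=131
Checksum = sum2·256 + sum1 = 131·256 + 59 = 33595 = 0x833B.

833B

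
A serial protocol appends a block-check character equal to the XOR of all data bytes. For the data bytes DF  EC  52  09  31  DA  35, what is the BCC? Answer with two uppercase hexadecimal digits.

XOR the bytes together:
  start with 0xDF
  0xDF ⊕ 0xEC = 0x33
  0x33 ⊕ 0x52 = 0x61
  0x61 ⊕ 0x09 = 0x68
  0x68 ⊕ 0x31 = 0x59
  0x59 ⊕ 0xDA = 0x83
  0x83 ⊕ 0x35 = 0xB6

B6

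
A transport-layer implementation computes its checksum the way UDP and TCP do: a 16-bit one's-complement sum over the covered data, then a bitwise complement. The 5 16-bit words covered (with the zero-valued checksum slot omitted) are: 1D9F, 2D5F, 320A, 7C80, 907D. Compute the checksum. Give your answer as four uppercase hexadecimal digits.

One's-complement addition (fold any carry out of bit 15 back into bit 0):
  0x1D9F + 0x2D5F = 0x04AFE
  0x4AFE + 0x320A = 0x07D08
  0x7D08 + 0x7C80 = 0x0F988
  0xF988 + 0x907D = 0x18A05 → wrap carry → 0x8A06
One's-complement sum = 0x8A06.
Checksum = ~0x8A06 & 0xFFFF = 0x75F9.

75F9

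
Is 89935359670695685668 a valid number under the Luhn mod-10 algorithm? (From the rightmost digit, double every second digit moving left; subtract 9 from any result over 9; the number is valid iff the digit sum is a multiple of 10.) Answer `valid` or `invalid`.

From the right, keep odd positions and double even positions (subtract 9 from any doubled value over 9):
  doubled (positions 2,4,...): 3 1 3 9 0 3 1 1 9 7 → sum 37
  kept (positions 1,3,...): 8 6 8 5 6 7 9 3 3 9 → sum 64
Total = 101.
101 mod 10 = 1, so the number is invalid.

invalid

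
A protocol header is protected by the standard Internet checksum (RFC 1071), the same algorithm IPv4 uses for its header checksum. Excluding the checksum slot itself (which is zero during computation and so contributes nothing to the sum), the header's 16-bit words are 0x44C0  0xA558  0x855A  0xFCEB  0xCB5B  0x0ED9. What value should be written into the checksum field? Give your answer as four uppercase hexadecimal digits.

One's-complement addition (fold any carry out of bit 15 back into bit 0):
  0x44C0 + 0xA558 = 0x0EA18
  0xEA18 + 0x855A = 0x16F72 → wrap carry → 0x6F73
  0x6F73 + 0xFCEB = 0x16C5E → wrap carry → 0x6C5F
  0x6C5F + 0xCB5B = 0x137BA → wrap carry → 0x37BB
  0x37BB + 0x0ED9 = 0x04694
One's-complement sum = 0x4694.
Checksum = ~0x4694 & 0xFFFF = 0xB96B.

B96B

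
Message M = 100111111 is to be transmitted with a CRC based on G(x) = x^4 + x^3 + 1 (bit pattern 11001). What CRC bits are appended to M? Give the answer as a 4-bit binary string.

0010

Append 4 zeros: 1001111110000. Divide by 11001 (XOR where the leading bit is 1):
  pos 0: 10011 XOR 11001 = 01010
  pos 1: 10101 XOR 11001 = 01100
  pos 2: 11001 XOR 11001 = 00000
  pos 7: 11000 XOR 11001 = 00001
Remainder (last 4 bits) = 0010. This is the CRC / FCS.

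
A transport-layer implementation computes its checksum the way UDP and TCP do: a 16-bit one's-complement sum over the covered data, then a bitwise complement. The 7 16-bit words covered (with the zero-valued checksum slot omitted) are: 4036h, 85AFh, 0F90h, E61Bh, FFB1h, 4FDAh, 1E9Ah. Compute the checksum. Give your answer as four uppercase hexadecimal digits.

D647

One's-complement addition (fold any carry out of bit 15 back into bit 0):
  0x4036 + 0x85AF = 0x0C5E5
  0xC5E5 + 0x0F90 = 0x0D575
  0xD575 + 0xE61B = 0x1BB90 → wrap carry → 0xBB91
  0xBB91 + 0xFFB1 = 0x1BB42 → wrap carry → 0xBB43
  0xBB43 + 0x4FDA = 0x10B1D → wrap carry → 0x0B1E
  0x0B1E + 0x1E9A = 0x029B8
One's-complement sum = 0x29B8.
Checksum = ~0x29B8 & 0xFFFF = 0xD647.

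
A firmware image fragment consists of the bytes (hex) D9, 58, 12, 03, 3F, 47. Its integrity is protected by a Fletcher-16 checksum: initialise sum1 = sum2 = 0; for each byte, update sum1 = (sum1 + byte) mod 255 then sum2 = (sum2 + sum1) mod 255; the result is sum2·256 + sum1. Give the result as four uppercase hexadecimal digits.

EBCD

Running sums (mod 255):
  after byte 0 (D9): sum1=217, sum2=217
  after byte 1 (58): sum1=50, sum2=12
  after byte 2 (12): sum1=68, sum2=80
  after byte 3 (03): sum1=71, sum2=151
  after byte 4 (3F): sum1=134, sum2=30
  after byte 5 (47): sum1=205, sum2=235
Checksum = sum2·256 + sum1 = 235·256 + 205 = 60365 = 0xEBCD.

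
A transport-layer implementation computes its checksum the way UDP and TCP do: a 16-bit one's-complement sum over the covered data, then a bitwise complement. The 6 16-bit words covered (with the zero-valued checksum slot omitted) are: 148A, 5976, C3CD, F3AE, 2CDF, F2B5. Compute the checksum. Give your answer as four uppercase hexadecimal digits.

One's-complement addition (fold any carry out of bit 15 back into bit 0):
  0x148A + 0x5976 = 0x06E00
  0x6E00 + 0xC3CD = 0x131CD → wrap carry → 0x31CE
  0x31CE + 0xF3AE = 0x1257C → wrap carry → 0x257D
  0x257D + 0x2CDF = 0x0525C
  0x525C + 0xF2B5 = 0x14511 → wrap carry → 0x4512
One's-complement sum = 0x4512.
Checksum = ~0x4512 & 0xFFFF = 0xBAED.

BAED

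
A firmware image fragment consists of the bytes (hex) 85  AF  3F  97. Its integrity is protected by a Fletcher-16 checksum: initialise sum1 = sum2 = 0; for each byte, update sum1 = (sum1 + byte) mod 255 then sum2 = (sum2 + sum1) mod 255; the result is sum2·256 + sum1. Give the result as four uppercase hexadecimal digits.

Running sums (mod 255):
  after byte 0 (85): sum1=133, sum2=133
  after byte 1 (AF): sum1=53, sum2=186
  after byte 2 (3F): sum1=116, sum2=47
  after byte 3 (97): sum1=12, sum2=59
Checksum = sum2·256 + sum1 = 59·256 + 12 = 15116 = 0x3B0C.

3B0C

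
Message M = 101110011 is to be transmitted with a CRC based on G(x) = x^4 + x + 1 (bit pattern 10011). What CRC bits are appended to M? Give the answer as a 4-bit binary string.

0010

Append 4 zeros: 1011100110000. Divide by 10011 (XOR where the leading bit is 1):
  pos 0: 10111 XOR 10011 = 00100
  pos 2: 10000 XOR 10011 = 00011
  pos 5: 11110 XOR 10011 = 01101
  pos 6: 11010 XOR 10011 = 01001
  pos 7: 10010 XOR 10011 = 00001
Remainder (last 4 bits) = 0010. This is the CRC / FCS.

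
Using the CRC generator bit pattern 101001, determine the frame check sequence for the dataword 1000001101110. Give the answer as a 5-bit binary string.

00001

Append 5 zeros: 100000110111000000. Divide by 101001 (XOR where the leading bit is 1):
  pos 0: 100000 XOR 101001 = 001001
  pos 2: 100111 XOR 101001 = 001110
  pos 4: 111001 XOR 101001 = 010000
  pos 5: 100001 XOR 101001 = 001000
  pos 7: 100010 XOR 101001 = 001011
  pos 9: 101100 XOR 101001 = 000101
  pos 12: 101000 XOR 101001 = 000001
Remainder (last 5 bits) = 00001. This is the CRC / FCS.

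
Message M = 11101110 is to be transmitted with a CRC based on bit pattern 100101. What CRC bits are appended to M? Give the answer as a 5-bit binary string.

01011

Append 5 zeros: 1110111000000. Divide by 100101 (XOR where the leading bit is 1):
  pos 0: 111011 XOR 100101 = 011110
  pos 1: 111101 XOR 100101 = 011000
  pos 2: 110000 XOR 100101 = 010101
  pos 3: 101010 XOR 100101 = 001111
  pos 5: 111100 XOR 100101 = 011001
  pos 6: 110010 XOR 100101 = 010111
  pos 7: 101110 XOR 100101 = 001011
Remainder (last 5 bits) = 01011. This is the CRC / FCS.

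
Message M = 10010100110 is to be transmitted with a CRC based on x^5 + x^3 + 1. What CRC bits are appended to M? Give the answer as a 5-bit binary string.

Append 5 zeros: 1001010011000000. Divide by 101001 (XOR where the leading bit is 1):
  pos 0: 100101 XOR 101001 = 001100
  pos 2: 110000 XOR 101001 = 011001
  pos 3: 110011 XOR 101001 = 011010
  pos 4: 110101 XOR 101001 = 011100
  pos 5: 111000 XOR 101001 = 010001
  pos 6: 100010 XOR 101001 = 001011
  pos 8: 101100 XOR 101001 = 000101
Remainder (last 5 bits) = 10100. This is the CRC / FCS.

10100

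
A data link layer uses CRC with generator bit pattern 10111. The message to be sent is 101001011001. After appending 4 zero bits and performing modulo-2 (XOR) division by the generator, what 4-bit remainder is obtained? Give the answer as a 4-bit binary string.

0101

Append 4 zeros: 1010010110010000. Divide by 10111 (XOR where the leading bit is 1):
  pos 0: 10100 XOR 10111 = 00011
  pos 3: 11101 XOR 10111 = 01010
  pos 4: 10101 XOR 10111 = 00010
  pos 7: 10001 XOR 10111 = 00110
  pos 9: 11000 XOR 10111 = 01111
  pos 10: 11110 XOR 10111 = 01001
  pos 11: 10010 XOR 10111 = 00101
Remainder (last 4 bits) = 0101. This is the CRC / FCS.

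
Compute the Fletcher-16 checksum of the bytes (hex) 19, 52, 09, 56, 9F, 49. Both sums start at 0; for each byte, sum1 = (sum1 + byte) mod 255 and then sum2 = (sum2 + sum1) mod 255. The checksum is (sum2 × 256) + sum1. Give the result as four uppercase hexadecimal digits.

E1B3

Running sums (mod 255):
  after byte 0 (19): sum1=25, sum2=25
  after byte 1 (52): sum1=107, sum2=132
  after byte 2 (09): sum1=116, sum2=248
  after byte 3 (56): sum1=202, sum2=195
  after byte 4 (9F): sum1=106, sum2=46
  after byte 5 (49): sum1=179, sum2=225
Checksum = sum2·256 + sum1 = 225·256 + 179 = 57779 = 0xE1B3.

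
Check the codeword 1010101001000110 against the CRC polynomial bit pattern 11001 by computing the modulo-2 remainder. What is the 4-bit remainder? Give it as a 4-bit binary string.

Modulo-2 division of 1010101001000110 by 11001:
  pos 0: 10101 XOR 11001 = 01100
  pos 1: 11000 XOR 11001 = 00001
  pos 5: 11001 XOR 11001 = 00000
Remainder = 0110 (nonzero — an error is detected).

0110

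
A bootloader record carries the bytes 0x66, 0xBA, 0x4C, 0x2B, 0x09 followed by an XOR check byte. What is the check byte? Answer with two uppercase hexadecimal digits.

B2

XOR the bytes together:
  start with 0x66
  0x66 ⊕ 0xBA = 0xDC
  0xDC ⊕ 0x4C = 0x90
  0x90 ⊕ 0x2B = 0xBB
  0xBB ⊕ 0x09 = 0xB2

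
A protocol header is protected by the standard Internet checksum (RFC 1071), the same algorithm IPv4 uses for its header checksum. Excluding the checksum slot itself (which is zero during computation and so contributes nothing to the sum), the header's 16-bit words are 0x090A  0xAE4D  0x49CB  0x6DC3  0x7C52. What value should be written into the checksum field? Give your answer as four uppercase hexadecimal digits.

14C7

One's-complement addition (fold any carry out of bit 15 back into bit 0):
  0x090A + 0xAE4D = 0x0B757
  0xB757 + 0x49CB = 0x10122 → wrap carry → 0x0123
  0x0123 + 0x6DC3 = 0x06EE6
  0x6EE6 + 0x7C52 = 0x0EB38
One's-complement sum = 0xEB38.
Checksum = ~0xEB38 & 0xFFFF = 0x14C7.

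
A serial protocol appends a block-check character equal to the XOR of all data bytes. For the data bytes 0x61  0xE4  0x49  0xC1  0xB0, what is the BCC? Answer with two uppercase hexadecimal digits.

XOR the bytes together:
  start with 0x61
  0x61 ⊕ 0xE4 = 0x85
  0x85 ⊕ 0x49 = 0xCC
  0xCC ⊕ 0xC1 = 0x0D
  0x0D ⊕ 0xB0 = 0xBD

BD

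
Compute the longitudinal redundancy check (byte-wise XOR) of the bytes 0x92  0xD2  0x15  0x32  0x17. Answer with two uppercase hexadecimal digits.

70

XOR the bytes together:
  start with 0x92
  0x92 ⊕ 0xD2 = 0x40
  0x40 ⊕ 0x15 = 0x55
  0x55 ⊕ 0x32 = 0x67
  0x67 ⊕ 0x17 = 0x70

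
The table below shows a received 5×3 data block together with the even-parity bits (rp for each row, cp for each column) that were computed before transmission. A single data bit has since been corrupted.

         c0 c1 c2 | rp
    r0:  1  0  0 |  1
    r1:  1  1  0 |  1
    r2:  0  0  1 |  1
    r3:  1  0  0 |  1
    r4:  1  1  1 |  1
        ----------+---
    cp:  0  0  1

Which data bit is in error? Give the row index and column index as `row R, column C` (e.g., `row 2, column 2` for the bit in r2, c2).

Recompute each row's even parity and compare to rp:
  r0: data parity 1, sent rp 1 → ok
  r1: data parity 0, sent rp 1 → mismatch
  r2: data parity 1, sent rp 1 → ok
  r3: data parity 1, sent rp 1 → ok
  r4: data parity 1, sent rp 1 → ok
Recompute each column's even parity and compare to cp:
  c0: data parity 0, sent cp 0 → ok
  c1: data parity 0, sent cp 0 → ok
  c2: data parity 0, sent cp 1 → mismatch
Exactly one row (r1) and one column (c2) fail → the flipped bit is at their intersection.

row 1, column 2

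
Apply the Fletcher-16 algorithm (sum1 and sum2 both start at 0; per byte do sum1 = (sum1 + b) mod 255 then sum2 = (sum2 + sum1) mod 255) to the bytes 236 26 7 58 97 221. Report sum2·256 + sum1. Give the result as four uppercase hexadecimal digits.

7B87

Running sums (mod 255):
  after byte 0 (236): sum1=236, sum2=236
  after byte 1 (26): sum1=7, sum2=243
  after byte 2 (7): sum1=14, sum2=2
  after byte 3 (58): sum1=72, sum2=74
  after byte 4 (97): sum1=169, sum2=243
  after byte 5 (221): sum1=135, sum2=123
Checksum = sum2·256 + sum1 = 123·256 + 135 = 31623 = 0x7B87.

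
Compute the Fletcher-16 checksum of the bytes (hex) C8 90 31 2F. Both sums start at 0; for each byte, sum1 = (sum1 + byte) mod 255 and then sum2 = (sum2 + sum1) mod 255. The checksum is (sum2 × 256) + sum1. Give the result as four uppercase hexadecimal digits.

66B9

Running sums (mod 255):
  after byte 0 (C8): sum1=200, sum2=200
  after byte 1 (90): sum1=89, sum2=34
  after byte 2 (31): sum1=138, sum2=172
  after byte 3 (2F): sum1=185, sum2=102
Checksum = sum2·256 + sum1 = 102·256 + 185 = 26297 = 0x66B9.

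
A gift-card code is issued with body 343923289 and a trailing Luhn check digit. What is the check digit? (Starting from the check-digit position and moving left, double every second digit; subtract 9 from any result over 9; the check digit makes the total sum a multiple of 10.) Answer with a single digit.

7

Partial digits right→left: 9 8 2 3 2 9 3 4 3
Double every second digit counting from the check-digit position (so the 1st, 3rd, 5th, ... of the partial from the right).
  doubled (with −9 where >9): 9 4 4 6 6 → sum 29
  kept as-is: 8 3 9 4 → sum 24
Total = 29 + 24 = 53.
Check digit = (10 − (53 mod 10)) mod 10 = 7.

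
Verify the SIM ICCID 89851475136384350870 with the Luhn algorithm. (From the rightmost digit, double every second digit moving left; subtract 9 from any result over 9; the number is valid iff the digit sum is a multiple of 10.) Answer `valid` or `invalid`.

valid

From the right, keep odd positions and double even positions (subtract 9 from any doubled value over 9):
  doubled (positions 2,4,...): 5 0 6 7 3 2 5 2 7 7 → sum 44
  kept (positions 1,3,...): 0 8 5 4 3 3 5 4 5 9 → sum 46
Total = 90.
90 mod 10 = 0, so the number is valid.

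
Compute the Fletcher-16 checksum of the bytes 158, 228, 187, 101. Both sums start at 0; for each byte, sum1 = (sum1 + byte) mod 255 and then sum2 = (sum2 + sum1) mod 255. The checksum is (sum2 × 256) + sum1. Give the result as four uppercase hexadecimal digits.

06A4

Running sums (mod 255):
  after byte 0 (158): sum1=158, sum2=158
  after byte 1 (228): sum1=131, sum2=34
  after byte 2 (187): sum1=63, sum2=97
  after byte 3 (101): sum1=164, sum2=6
Checksum = sum2·256 + sum1 = 6·256 + 164 = 1700 = 0x06A4.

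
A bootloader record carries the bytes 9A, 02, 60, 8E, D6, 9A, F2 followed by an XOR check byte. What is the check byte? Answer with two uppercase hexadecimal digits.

XOR the bytes together:
  start with 0x9A
  0x9A ⊕ 0x02 = 0x98
  0x98 ⊕ 0x60 = 0xF8
  0xF8 ⊕ 0x8E = 0x76
  0x76 ⊕ 0xD6 = 0xA0
  0xA0 ⊕ 0x9A = 0x3A
  0x3A ⊕ 0xF2 = 0xC8

C8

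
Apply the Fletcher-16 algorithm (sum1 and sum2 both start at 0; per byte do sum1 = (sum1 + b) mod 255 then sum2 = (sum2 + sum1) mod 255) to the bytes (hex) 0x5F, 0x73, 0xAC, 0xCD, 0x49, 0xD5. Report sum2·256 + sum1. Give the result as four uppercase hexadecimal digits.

026C

Running sums (mod 255):
  after byte 0 (0x5F): sum1=95, sum2=95
  after byte 1 (0x73): sum1=210, sum2=50
  after byte 2 (0xAC): sum1=127, sum2=177
  after byte 3 (0xCD): sum1=77, sum2=254
  after byte 4 (0x49): sum1=150, sum2=149
  after byte 5 (0xD5): sum1=108, sum2=2
Checksum = sum2·256 + sum1 = 2·256 + 108 = 620 = 0x026C.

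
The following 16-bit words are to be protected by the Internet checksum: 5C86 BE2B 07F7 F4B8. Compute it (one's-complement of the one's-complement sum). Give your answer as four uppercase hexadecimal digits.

E89D

One's-complement addition (fold any carry out of bit 15 back into bit 0):
  0x5C86 + 0xBE2B = 0x11AB1 → wrap carry → 0x1AB2
  0x1AB2 + 0x07F7 = 0x022A9
  0x22A9 + 0xF4B8 = 0x11761 → wrap carry → 0x1762
One's-complement sum = 0x1762.
Checksum = ~0x1762 & 0xFFFF = 0xE89D.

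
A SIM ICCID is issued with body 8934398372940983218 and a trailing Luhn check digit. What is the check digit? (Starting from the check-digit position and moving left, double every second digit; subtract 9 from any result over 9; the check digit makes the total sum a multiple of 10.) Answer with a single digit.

Partial digits right→left: 8 1 2 3 8 9 0 4 9 2 7 3 8 9 3 4 3 9 8
Double every second digit counting from the check-digit position (so the 1st, 3rd, 5th, ... of the partial from the right).
  doubled (with −9 where >9): 7 4 7 0 9 5 7 6 6 7 → sum 58
  kept as-is: 1 3 9 4 2 3 9 4 9 → sum 44
Total = 58 + 44 = 102.
Check digit = (10 − (102 mod 10)) mod 10 = 8.

8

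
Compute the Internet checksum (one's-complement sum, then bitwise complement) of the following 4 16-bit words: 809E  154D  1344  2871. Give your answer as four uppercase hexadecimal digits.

One's-complement addition (fold any carry out of bit 15 back into bit 0):
  0x809E + 0x154D = 0x095EB
  0x95EB + 0x1344 = 0x0A92F
  0xA92F + 0x2871 = 0x0D1A0
One's-complement sum = 0xD1A0.
Checksum = ~0xD1A0 & 0xFFFF = 0x2E5F.

2E5F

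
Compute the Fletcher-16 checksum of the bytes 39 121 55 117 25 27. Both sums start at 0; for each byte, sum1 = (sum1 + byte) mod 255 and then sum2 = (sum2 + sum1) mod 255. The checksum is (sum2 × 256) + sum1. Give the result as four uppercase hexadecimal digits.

D481

Running sums (mod 255):
  after byte 0 (39): sum1=39, sum2=39
  after byte 1 (121): sum1=160, sum2=199
  after byte 2 (55): sum1=215, sum2=159
  after byte 3 (117): sum1=77, sum2=236
  after byte 4 (25): sum1=102, sum2=83
  after byte 5 (27): sum1=129, sum2=212
Checksum = sum2·256 + sum1 = 212·256 + 129 = 54401 = 0xD481.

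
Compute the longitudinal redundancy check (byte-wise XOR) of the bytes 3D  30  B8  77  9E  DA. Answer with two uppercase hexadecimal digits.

XOR the bytes together:
  start with 0x3D
  0x3D ⊕ 0x30 = 0x0D
  0x0D ⊕ 0xB8 = 0xB5
  0xB5 ⊕ 0x77 = 0xC2
  0xC2 ⊕ 0x9E = 0x5C
  0x5C ⊕ 0xDA = 0x86

86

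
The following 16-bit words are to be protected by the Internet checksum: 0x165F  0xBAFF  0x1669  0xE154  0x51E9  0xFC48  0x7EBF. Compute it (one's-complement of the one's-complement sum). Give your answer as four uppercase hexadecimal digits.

69F1

One's-complement addition (fold any carry out of bit 15 back into bit 0):
  0x165F + 0xBAFF = 0x0D15E
  0xD15E + 0x1669 = 0x0E7C7
  0xE7C7 + 0xE154 = 0x1C91B → wrap carry → 0xC91C
  0xC91C + 0x51E9 = 0x11B05 → wrap carry → 0x1B06
  0x1B06 + 0xFC48 = 0x1174E → wrap carry → 0x174F
  0x174F + 0x7EBF = 0x0960E
One's-complement sum = 0x960E.
Checksum = ~0x960E & 0xFFFF = 0x69F1.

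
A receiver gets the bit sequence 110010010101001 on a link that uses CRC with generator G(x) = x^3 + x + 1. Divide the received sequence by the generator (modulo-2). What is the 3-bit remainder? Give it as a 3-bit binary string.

011

Modulo-2 division of 110010010101001 by 1011:
  pos 0: 1100 XOR 1011 = 0111
  pos 1: 1111 XOR 1011 = 0100
  pos 2: 1000 XOR 1011 = 0011
  pos 4: 1101 XOR 1011 = 0110
  pos 5: 1100 XOR 1011 = 0111
  pos 6: 1111 XOR 1011 = 0100
  pos 7: 1000 XOR 1011 = 0011
  pos 9: 1110 XOR 1011 = 0101
  pos 10: 1010 XOR 1011 = 0001
Remainder = 011 (nonzero — an error is detected).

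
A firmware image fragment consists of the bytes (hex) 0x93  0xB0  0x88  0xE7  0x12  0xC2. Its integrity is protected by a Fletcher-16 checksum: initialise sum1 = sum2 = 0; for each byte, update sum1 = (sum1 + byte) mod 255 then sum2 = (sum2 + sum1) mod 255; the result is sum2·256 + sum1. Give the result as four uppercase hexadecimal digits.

A989

Running sums (mod 255):
  after byte 0 (0x93): sum1=147, sum2=147
  after byte 1 (0xB0): sum1=68, sum2=215
  after byte 2 (0x88): sum1=204, sum2=164
  after byte 3 (0xE7): sum1=180, sum2=89
  after byte 4 (0x12): sum1=198, sum2=32
  after byte 5 (0xC2): sum1=137, sum2=169
Checksum = sum2·256 + sum1 = 169·256 + 137 = 43401 = 0xA989.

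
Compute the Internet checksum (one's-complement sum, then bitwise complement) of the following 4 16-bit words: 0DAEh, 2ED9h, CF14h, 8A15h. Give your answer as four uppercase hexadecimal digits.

6A4E

One's-complement addition (fold any carry out of bit 15 back into bit 0):
  0x0DAE + 0x2ED9 = 0x03C87
  0x3C87 + 0xCF14 = 0x10B9B → wrap carry → 0x0B9C
  0x0B9C + 0x8A15 = 0x095B1
One's-complement sum = 0x95B1.
Checksum = ~0x95B1 & 0xFFFF = 0x6A4E.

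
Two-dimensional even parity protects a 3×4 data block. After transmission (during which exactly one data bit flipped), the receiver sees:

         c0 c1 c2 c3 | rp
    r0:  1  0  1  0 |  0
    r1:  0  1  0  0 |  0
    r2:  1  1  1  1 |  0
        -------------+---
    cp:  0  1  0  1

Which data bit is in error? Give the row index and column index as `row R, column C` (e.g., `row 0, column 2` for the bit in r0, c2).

Recompute each row's even parity and compare to rp:
  r0: data parity 0, sent rp 0 → ok
  r1: data parity 1, sent rp 0 → mismatch
  r2: data parity 0, sent rp 0 → ok
Recompute each column's even parity and compare to cp:
  c0: data parity 0, sent cp 0 → ok
  c1: data parity 0, sent cp 1 → mismatch
  c2: data parity 0, sent cp 0 → ok
  c3: data parity 1, sent cp 1 → ok
Exactly one row (r1) and one column (c1) fail → the flipped bit is at their intersection.

row 1, column 1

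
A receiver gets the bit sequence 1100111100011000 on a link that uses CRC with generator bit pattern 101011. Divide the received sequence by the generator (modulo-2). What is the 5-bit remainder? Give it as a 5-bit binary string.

Modulo-2 division of 1100111100011000 by 101011:
  pos 0: 110011 XOR 101011 = 011000
  pos 1: 110001 XOR 101011 = 011010
  pos 2: 110101 XOR 101011 = 011110
  pos 3: 111100 XOR 101011 = 010111
  pos 4: 101110 XOR 101011 = 000101
  pos 7: 101011 XOR 101011 = 000000
Remainder = 00000 (zero — the frame passes the CRC check).

00000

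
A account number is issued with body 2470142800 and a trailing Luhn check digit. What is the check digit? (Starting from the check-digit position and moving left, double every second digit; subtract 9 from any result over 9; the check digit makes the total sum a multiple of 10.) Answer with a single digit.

5

Partial digits right→left: 0 0 8 2 4 1 0 7 4 2
Double every second digit counting from the check-digit position (so the 1st, 3rd, 5th, ... of the partial from the right).
  doubled (with −9 where >9): 0 7 8 0 8 → sum 23
  kept as-is: 0 2 1 7 2 → sum 12
Total = 23 + 12 = 35.
Check digit = (10 − (35 mod 10)) mod 10 = 5.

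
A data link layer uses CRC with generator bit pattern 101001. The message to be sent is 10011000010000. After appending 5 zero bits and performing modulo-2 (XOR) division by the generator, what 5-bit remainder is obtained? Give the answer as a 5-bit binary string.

00001

Append 5 zeros: 1001100001000000000. Divide by 101001 (XOR where the leading bit is 1):
  pos 0: 100110 XOR 101001 = 001111
  pos 2: 111100 XOR 101001 = 010101
  pos 3: 101010 XOR 101001 = 000011
  pos 7: 111000 XOR 101001 = 010001
  pos 8: 100010 XOR 101001 = 001011
  pos 10: 101100 XOR 101001 = 000101
  pos 13: 101000 XOR 101001 = 000001
Remainder (last 5 bits) = 00001. This is the CRC / FCS.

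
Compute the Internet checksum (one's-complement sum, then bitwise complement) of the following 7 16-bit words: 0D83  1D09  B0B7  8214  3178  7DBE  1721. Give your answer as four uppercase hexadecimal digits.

One's-complement addition (fold any carry out of bit 15 back into bit 0):
  0x0D83 + 0x1D09 = 0x02A8C
  0x2A8C + 0xB0B7 = 0x0DB43
  0xDB43 + 0x8214 = 0x15D57 → wrap carry → 0x5D58
  0x5D58 + 0x3178 = 0x08ED0
  0x8ED0 + 0x7DBE = 0x10C8E → wrap carry → 0x0C8F
  0x0C8F + 0x1721 = 0x023B0
One's-complement sum = 0x23B0.
Checksum = ~0x23B0 & 0xFFFF = 0xDC4F.

DC4F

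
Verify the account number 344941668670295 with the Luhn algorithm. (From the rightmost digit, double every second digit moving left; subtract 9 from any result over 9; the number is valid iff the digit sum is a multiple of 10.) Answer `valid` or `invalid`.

invalid

From the right, keep odd positions and double even positions (subtract 9 from any doubled value over 9):
  doubled (positions 2,4,...): 9 0 3 3 2 9 8 → sum 34
  kept (positions 1,3,...): 5 2 7 8 6 4 4 3 → sum 39
Total = 73.
73 mod 10 = 3, so the number is invalid.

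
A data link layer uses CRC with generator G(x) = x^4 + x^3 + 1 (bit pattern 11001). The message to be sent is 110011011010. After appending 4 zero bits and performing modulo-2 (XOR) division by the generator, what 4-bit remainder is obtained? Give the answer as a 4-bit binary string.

Append 4 zeros: 1100110110100000. Divide by 11001 (XOR where the leading bit is 1):
  pos 0: 11001 XOR 11001 = 00000
  pos 5: 10110 XOR 11001 = 01111
  pos 6: 11111 XOR 11001 = 00110
  pos 8: 11000 XOR 11001 = 00001
Remainder (last 4 bits) = 1000. This is the CRC / FCS.

1000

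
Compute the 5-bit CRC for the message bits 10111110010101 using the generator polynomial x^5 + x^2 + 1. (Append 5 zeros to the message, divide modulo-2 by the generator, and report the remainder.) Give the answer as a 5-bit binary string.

Append 5 zeros: 1011111001010100000. Divide by 100101 (XOR where the leading bit is 1):
  pos 0: 101111 XOR 100101 = 001010
  pos 2: 101010 XOR 100101 = 001111
  pos 4: 111101 XOR 100101 = 011000
  pos 5: 110000 XOR 100101 = 010101
  pos 6: 101011 XOR 100101 = 001110
  pos 8: 111001 XOR 100101 = 011100
  pos 9: 111000 XOR 100101 = 011101
  pos 10: 111010 XOR 100101 = 011111
  pos 11: 111110 XOR 100101 = 011011
  pos 12: 110110 XOR 100101 = 010011
  pos 13: 100110 XOR 100101 = 000011
Remainder (last 5 bits) = 00011. This is the CRC / FCS.

00011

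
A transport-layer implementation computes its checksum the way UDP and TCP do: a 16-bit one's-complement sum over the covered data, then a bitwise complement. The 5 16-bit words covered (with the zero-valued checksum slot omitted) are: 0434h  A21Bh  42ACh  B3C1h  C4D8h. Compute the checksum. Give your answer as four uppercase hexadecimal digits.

9E69

One's-complement addition (fold any carry out of bit 15 back into bit 0):
  0x0434 + 0xA21B = 0x0A64F
  0xA64F + 0x42AC = 0x0E8FB
  0xE8FB + 0xB3C1 = 0x19CBC → wrap carry → 0x9CBD
  0x9CBD + 0xC4D8 = 0x16195 → wrap carry → 0x6196
One's-complement sum = 0x6196.
Checksum = ~0x6196 & 0xFFFF = 0x9E69.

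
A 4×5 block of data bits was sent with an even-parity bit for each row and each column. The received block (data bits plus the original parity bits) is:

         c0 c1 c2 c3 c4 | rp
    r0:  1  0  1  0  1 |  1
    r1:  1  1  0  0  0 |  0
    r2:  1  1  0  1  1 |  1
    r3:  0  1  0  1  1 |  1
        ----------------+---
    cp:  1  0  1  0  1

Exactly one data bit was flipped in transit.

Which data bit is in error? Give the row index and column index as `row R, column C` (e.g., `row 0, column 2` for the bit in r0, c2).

Recompute each row's even parity and compare to rp:
  r0: data parity 1, sent rp 1 → ok
  r1: data parity 0, sent rp 0 → ok
  r2: data parity 0, sent rp 1 → mismatch
  r3: data parity 1, sent rp 1 → ok
Recompute each column's even parity and compare to cp:
  c0: data parity 1, sent cp 1 → ok
  c1: data parity 1, sent cp 0 → mismatch
  c2: data parity 1, sent cp 1 → ok
  c3: data parity 0, sent cp 0 → ok
  c4: data parity 1, sent cp 1 → ok
Exactly one row (r2) and one column (c1) fail → the flipped bit is at their intersection.

row 2, column 1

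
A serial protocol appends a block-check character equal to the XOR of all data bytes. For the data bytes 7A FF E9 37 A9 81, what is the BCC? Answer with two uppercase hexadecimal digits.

XOR the bytes together:
  start with 0x7A
  0x7A ⊕ 0xFF = 0x85
  0x85 ⊕ 0xE9 = 0x6C
  0x6C ⊕ 0x37 = 0x5B
  0x5B ⊕ 0xA9 = 0xF2
  0xF2 ⊕ 0x81 = 0x73

73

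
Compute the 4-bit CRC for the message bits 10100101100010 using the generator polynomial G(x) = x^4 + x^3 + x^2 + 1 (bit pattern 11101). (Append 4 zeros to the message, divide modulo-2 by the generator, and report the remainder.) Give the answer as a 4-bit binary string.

Append 4 zeros: 101001011000100000. Divide by 11101 (XOR where the leading bit is 1):
  pos 0: 10100 XOR 11101 = 01001
  pos 1: 10011 XOR 11101 = 01110
  pos 2: 11100 XOR 11101 = 00001
  pos 6: 11100 XOR 11101 = 00001
  pos 10: 10100 XOR 11101 = 01001
  pos 11: 10010 XOR 11101 = 01111
  pos 12: 11110 XOR 11101 = 00011
Remainder (last 4 bits) = 0110. This is the CRC / FCS.

0110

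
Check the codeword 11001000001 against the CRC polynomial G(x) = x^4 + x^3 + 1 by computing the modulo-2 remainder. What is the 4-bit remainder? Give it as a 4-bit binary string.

Modulo-2 division of 11001000001 by 11001:
  pos 0: 11001 XOR 11001 = 00000
Remainder = 0001 (nonzero — an error is detected).

0001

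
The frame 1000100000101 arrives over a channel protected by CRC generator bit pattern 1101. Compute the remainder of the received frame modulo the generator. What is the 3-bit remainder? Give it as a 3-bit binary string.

Modulo-2 division of 1000100000101 by 1101:
  pos 0: 1000 XOR 1101 = 0101
  pos 1: 1011 XOR 1101 = 0110
  pos 2: 1100 XOR 1101 = 0001
  pos 5: 1000 XOR 1101 = 0101
  pos 6: 1010 XOR 1101 = 0111
  pos 7: 1111 XOR 1101 = 0010
  pos 9: 1001 XOR 1101 = 0100
Remainder = 100 (nonzero — an error is detected).

100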